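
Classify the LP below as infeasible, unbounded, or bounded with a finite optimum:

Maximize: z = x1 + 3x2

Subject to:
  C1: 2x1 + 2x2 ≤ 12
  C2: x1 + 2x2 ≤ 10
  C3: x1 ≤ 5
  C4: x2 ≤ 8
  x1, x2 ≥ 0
The point (0, 5) satisfies every constraint, so the LP is feasible; the constraints give x1 ≤ 5 and x2 ≤ 8, which with x1, x2 ≥ 0 keep the feasible region inside a bounded box. A feasible, bounded LP attains a finite optimum at a vertex.

Bounded optimum: z* = 15 at (0, 5).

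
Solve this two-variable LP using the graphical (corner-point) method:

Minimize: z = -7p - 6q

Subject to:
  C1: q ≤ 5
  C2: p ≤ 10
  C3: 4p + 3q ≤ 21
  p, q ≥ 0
Each vertex is the intersection of two constraint boundaries that also satisfies all remaining constraints:
  p = 0 and q = 0 → (0, 0)
  4p + 3q = 21 and q = 0 → (5.25, 0)
  q = 5 and 4p + 3q = 21 → (1.5, 5)
  q = 5 and p = 0 → (0, 5)

Evaluating z = -7p - 6q at each vertex:
  (0, 0): z = 0
  (5.25, 0): z = -36.75
  (1.5, 5): z = -40.5
  (0, 5): z = -30

The minimum is at (1.5, 5) with z = -40.5.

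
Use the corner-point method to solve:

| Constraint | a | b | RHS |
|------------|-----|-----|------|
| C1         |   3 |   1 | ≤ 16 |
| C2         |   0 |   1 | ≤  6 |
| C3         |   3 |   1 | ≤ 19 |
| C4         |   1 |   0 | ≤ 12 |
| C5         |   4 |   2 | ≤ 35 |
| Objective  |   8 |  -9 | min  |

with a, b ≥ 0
Each vertex is the intersection of two constraint boundaries that also satisfies all remaining constraints:
  a = 0 and b = 0 → (0, 0)
  3a + b = 16 and b = 0 → (5.333, 0)
  3a + b = 16 and b = 6 → (3.333, 6)
  b = 6 and a = 0 → (0, 6)

Evaluating z = 8a - 9b at each vertex:
  (0, 0): z = 0
  (5.333, 0): z = 42.67
  (3.333, 6): z = -27.33
  (0, 6): z = -54

The minimum is at (0, 6) with z = -54.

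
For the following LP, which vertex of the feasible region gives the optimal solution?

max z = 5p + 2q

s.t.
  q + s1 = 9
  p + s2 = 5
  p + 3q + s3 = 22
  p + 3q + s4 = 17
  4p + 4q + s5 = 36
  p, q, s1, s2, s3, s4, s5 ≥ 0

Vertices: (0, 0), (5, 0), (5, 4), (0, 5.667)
Evaluating z = 5p + 2q at each vertex:
  (0, 0): z = 0
  (5, 0): z = 25
  (5, 4): z = 33
  (0, 5.667): z = 11.33

The largest value is z = 33, attained at (5, 4).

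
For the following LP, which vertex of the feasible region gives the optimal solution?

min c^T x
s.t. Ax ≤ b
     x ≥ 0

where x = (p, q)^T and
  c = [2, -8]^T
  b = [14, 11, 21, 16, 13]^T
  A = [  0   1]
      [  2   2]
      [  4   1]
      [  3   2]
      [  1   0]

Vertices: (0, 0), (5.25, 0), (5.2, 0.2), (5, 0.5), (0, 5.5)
Evaluating z = 2p - 8q at each vertex:
  (0, 0): z = 0
  (5.25, 0): z = 10.5
  (5.2, 0.2): z = 8.8
  (5, 0.5): z = 6
  (0, 5.5): z = -44

The smallest value is z = -44, attained at (0, 5.5).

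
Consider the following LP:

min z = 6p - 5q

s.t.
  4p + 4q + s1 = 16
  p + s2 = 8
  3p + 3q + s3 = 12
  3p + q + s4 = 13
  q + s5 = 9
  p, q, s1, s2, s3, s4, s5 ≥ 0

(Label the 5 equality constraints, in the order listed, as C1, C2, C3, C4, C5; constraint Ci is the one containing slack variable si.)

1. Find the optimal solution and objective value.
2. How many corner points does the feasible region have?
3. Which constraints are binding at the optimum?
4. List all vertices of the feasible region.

1. p = 0, q = 4, z = -20
2. 3
3. C1, C3, p ≥ 0
4. (0, 0), (4, 0), (0, 4)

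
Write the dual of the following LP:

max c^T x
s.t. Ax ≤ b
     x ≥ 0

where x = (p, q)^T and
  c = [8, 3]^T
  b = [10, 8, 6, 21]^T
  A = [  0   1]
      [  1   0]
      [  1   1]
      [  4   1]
Minimize: z = 10y1 + 8y2 + 6y3 + 21y4

Subject to:
  C1: -y2 - y3 - 4y4 ≤ -8
  C2: -y1 - y3 - y4 ≤ -3
  y1, y2, y3, y4 ≥ 0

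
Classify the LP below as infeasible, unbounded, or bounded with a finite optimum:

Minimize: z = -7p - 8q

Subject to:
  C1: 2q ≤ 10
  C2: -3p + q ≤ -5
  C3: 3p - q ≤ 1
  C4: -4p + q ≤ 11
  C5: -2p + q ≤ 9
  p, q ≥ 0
C3 requires 3p - q ≤ 1, while C2 (-3p + q ≤ -5) is equivalent to 3p - q ≥ 5. Together they would need 5 ≤ 3p - q ≤ 1, which is impossible since 5 > 1. No point satisfies all constraints.

Infeasible: no point satisfies all constraints simultaneously.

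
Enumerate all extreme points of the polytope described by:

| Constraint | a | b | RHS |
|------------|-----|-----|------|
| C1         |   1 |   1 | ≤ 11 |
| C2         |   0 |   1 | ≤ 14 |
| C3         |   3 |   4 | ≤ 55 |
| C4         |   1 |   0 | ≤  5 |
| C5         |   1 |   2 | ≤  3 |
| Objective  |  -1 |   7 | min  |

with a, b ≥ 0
Each vertex is the intersection of two constraint boundaries that also satisfies all remaining constraints:
  a = 0 and b = 0 → (0, 0)
  a + 2b = 3 and b = 0 → (3, 0)
  a + 2b = 3 and a = 0 → (0, 1.5)

Vertices: (0, 0), (3, 0), (0, 1.5)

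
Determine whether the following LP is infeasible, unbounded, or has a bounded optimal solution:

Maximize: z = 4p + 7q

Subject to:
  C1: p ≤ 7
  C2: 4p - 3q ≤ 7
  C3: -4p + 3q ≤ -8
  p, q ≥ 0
C2 requires 4p - 3q ≤ 7, while C3 (-4p + 3q ≤ -8) is equivalent to 4p - 3q ≥ 8. Together they would need 8 ≤ 4p - 3q ≤ 7, which is impossible since 8 > 7. No point satisfies all constraints.

Infeasible: no point satisfies all constraints simultaneously.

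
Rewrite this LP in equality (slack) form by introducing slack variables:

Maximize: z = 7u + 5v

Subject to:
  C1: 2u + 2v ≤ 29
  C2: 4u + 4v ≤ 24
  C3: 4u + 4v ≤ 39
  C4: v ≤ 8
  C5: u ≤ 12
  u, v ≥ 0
max z = 7u + 5v

s.t.
  2u + 2v + s1 = 29
  4u + 4v + s2 = 24
  4u + 4v + s3 = 39
  v + s4 = 8
  u + s5 = 12
  u, v, s1, s2, s3, s4, s5 ≥ 0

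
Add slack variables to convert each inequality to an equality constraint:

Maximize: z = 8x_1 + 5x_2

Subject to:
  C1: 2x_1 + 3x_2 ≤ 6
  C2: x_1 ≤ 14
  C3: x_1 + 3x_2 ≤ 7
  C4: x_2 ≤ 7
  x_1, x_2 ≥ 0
max z = 8x_1 + 5x_2

s.t.
  2x_1 + 3x_2 + s1 = 6
  x_1 + s2 = 14
  x_1 + 3x_2 + s3 = 7
  x_2 + s4 = 7
  x_1, x_2, s1, s2, s3, s4 ≥ 0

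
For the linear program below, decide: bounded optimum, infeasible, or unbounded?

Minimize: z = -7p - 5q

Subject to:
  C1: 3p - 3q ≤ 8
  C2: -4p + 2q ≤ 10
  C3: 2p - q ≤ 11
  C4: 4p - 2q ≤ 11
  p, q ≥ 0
Feasible point: (0, 0) satisfies every constraint, so the LP is feasible.
Direction d = (1, 2): for each constraint row a, a·d ≤ 0 —
  (3)(1) + (-3)(2) = -3 ≤ 0
  (-4)(1) + (2)(2) = 0 ≤ 0
  (2)(1) + (-1)(2) = 0 ≤ 0
  (4)(1) + (-2)(2) = 0 ≤ 0
and d ≥ 0, so (0, 0) + t·d stays feasible for every t ≥ 0. Along this ray z = -7p - 5q changes by -17 per unit t, so z → −∞.

Unbounded — the objective can decrease without bound over the feasible region.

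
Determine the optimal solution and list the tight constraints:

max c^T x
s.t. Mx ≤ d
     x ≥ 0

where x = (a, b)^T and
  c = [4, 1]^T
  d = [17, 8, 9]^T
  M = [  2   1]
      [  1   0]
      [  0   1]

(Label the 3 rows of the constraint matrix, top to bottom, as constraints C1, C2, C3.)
Optimal: a = 8, b = 1
Slack at optimum:
  C1: slack = 0 (binding)
  C2: slack = 0 (binding)
  C3: slack = 8
  a ≥ 0: a = 8
  b ≥ 0: b = 1
Binding constraints: C1, C2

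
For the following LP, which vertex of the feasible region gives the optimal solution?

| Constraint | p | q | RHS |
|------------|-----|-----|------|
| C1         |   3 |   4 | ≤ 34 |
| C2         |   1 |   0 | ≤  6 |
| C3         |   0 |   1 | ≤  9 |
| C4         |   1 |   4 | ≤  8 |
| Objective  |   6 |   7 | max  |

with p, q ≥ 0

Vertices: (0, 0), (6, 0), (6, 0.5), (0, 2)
(6, 0.5) with z = 39.5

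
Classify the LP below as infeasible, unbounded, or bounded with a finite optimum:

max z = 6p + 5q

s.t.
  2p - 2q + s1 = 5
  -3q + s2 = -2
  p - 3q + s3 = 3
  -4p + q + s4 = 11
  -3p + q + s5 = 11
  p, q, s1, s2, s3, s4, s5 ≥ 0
Feasible point: (0, 1) satisfies every constraint, so the LP is feasible.
Direction d = (1, 1): for each constraint row a, a·d ≤ 0 —
  (2)(1) + (-2)(1) = 0 ≤ 0
  (0)(1) + (-3)(1) = -3 ≤ 0
  (1)(1) + (-3)(1) = -2 ≤ 0
  (-4)(1) + (1)(1) = -3 ≤ 0
  (-3)(1) + (1)(1) = -2 ≤ 0
and d ≥ 0, so (0, 1) + t·d stays feasible for every t ≥ 0. Along this ray z = 6p + 5q changes by 11 per unit t, so z → +∞.

Unbounded: there is a feasible ray along which z → +∞.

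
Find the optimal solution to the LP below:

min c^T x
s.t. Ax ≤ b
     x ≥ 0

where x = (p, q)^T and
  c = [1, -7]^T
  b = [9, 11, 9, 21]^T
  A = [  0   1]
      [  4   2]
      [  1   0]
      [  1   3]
Each vertex is the intersection of two constraint boundaries that also satisfies all remaining constraints:
  p = 0 and q = 0 → (0, 0)
  4p + 2q = 11 and q = 0 → (2.75, 0)
  4p + 2q = 11 and p = 0 → (0, 5.5)

Evaluating z = p - 7q at each vertex:
  (0, 0): z = 0
  (2.75, 0): z = 2.75
  (0, 5.5): z = -38.5

The minimum is at (0, 5.5) with z = -38.5.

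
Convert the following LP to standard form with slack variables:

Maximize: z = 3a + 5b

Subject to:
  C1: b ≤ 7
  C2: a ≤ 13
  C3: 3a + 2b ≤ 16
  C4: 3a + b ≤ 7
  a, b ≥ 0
max z = 3a + 5b

s.t.
  b + s1 = 7
  a + s2 = 13
  3a + 2b + s3 = 16
  3a + b + s4 = 7
  a, b, s1, s2, s3, s4 ≥ 0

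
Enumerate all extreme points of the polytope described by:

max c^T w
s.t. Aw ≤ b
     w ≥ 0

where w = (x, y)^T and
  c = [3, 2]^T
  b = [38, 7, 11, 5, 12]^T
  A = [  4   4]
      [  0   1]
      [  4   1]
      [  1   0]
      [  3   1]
Each vertex is the intersection of two constraint boundaries that also satisfies all remaining constraints:
  x = 0 and y = 0 → (0, 0)
  4x + y = 11 and y = 0 → (2.75, 0)
  y = 7 and 4x + y = 11 → (1, 7)
  y = 7 and x = 0 → (0, 7)

Vertices: (0, 0), (2.75, 0), (1, 7), (0, 7)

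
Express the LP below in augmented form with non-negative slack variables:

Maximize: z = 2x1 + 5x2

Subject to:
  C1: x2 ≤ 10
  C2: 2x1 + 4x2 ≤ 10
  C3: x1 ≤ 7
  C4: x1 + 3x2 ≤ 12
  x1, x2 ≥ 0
max z = 2x1 + 5x2

s.t.
  x2 + s1 = 10
  2x1 + 4x2 + s2 = 10
  x1 + s3 = 7
  x1 + 3x2 + s4 = 12
  x1, x2, s1, s2, s3, s4 ≥ 0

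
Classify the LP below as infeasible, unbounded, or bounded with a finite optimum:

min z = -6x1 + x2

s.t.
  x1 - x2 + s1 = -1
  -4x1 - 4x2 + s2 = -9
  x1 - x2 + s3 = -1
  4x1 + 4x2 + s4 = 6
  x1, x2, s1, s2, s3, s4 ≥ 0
The row 4x1 + 4x2 + s4 = 6 with s4 ≥ 0 requires 4x1 + 4x2 ≤ 6, while the row -4x1 - 4x2 + s2 = -9 with s2 ≥ 0 is equivalent to 4x1 + 4x2 ≥ 9. Together they would need 9 ≤ 4x1 + 4x2 ≤ 6, which is impossible since 9 > 6. No point satisfies all constraints.

Infeasible: no point satisfies all constraints simultaneously.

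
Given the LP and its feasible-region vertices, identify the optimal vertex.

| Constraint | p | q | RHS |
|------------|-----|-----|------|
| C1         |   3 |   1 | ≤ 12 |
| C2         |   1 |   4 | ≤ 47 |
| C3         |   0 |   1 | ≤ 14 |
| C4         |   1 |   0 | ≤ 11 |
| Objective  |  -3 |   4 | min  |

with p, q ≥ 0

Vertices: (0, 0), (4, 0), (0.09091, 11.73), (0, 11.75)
(4, 0) with z = -12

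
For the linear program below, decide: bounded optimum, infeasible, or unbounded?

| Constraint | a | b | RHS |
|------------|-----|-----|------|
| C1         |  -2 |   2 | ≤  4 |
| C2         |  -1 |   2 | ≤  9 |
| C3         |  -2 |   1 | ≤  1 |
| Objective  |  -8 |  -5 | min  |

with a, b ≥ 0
Feasible point: (0, 0) satisfies every constraint, so the LP is feasible.
Direction d = (1, 0): for each constraint row a, a·d ≤ 0 —
  (-2)(1) + (2)(0) = -2 ≤ 0
  (-1)(1) + (2)(0) = -1 ≤ 0
  (-2)(1) + (1)(0) = -2 ≤ 0
and d ≥ 0, so (0, 0) + t·d stays feasible for every t ≥ 0. Along this ray z = -8a - 5b changes by -8 per unit t, so z → −∞.

The LP is unbounded; z can be made arbitrarily small.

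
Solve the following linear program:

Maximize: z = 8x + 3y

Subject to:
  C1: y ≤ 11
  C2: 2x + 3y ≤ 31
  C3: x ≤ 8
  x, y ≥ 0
x = 8, y = 5, z = 79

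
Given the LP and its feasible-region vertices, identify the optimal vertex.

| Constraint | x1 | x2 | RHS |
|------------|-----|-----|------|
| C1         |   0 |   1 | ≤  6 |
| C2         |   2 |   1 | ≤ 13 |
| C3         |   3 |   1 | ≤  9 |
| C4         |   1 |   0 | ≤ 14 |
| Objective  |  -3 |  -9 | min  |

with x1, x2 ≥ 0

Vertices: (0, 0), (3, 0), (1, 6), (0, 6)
Evaluating z = -3x1 - 9x2 at each vertex:
  (0, 0): z = 0
  (3, 0): z = -9
  (1, 6): z = -57
  (0, 6): z = -54

The smallest value is z = -57, attained at (1, 6).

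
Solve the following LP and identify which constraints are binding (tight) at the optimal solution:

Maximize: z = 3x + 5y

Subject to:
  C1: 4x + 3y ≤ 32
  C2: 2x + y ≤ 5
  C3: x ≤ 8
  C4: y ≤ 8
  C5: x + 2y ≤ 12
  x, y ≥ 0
Optimal: x = 0, y = 5
Binding: C2, x ≥ 0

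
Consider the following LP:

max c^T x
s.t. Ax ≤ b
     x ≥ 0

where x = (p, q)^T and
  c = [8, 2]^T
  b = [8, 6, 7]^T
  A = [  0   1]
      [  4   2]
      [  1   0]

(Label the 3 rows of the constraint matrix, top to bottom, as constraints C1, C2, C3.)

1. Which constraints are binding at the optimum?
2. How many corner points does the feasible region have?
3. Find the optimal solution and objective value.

1. C2, q ≥ 0
2. 3
3. p = 1.5, q = 0, z = 12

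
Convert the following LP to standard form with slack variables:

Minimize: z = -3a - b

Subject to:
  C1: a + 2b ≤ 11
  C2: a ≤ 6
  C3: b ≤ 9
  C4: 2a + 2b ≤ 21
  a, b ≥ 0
min z = -3a - b

s.t.
  a + 2b + s1 = 11
  a + s2 = 6
  b + s3 = 9
  2a + 2b + s4 = 21
  a, b, s1, s2, s3, s4 ≥ 0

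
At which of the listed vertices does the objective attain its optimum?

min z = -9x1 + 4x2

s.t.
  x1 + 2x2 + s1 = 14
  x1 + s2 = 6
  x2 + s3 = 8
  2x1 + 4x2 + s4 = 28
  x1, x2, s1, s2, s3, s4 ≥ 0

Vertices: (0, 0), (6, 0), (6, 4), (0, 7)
Evaluating z = -9x1 + 4x2 at each vertex:
  (0, 0): z = 0
  (6, 0): z = -54
  (6, 4): z = -38
  (0, 7): z = 28

The smallest value is z = -54, attained at (6, 0).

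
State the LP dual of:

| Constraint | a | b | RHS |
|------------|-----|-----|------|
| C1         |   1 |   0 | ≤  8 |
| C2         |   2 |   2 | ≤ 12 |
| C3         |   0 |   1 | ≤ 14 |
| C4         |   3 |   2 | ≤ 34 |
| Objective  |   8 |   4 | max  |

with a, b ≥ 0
Minimize: z = 8y1 + 12y2 + 14y3 + 34y4

Subject to:
  C1: -y1 - 2y2 - 3y4 ≤ -8
  C2: -2y2 - y3 - 2y4 ≤ -4
  y1, y2, y3, y4 ≥ 0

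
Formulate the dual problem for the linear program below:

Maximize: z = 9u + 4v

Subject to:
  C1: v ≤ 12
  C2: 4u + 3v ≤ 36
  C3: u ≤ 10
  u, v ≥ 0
Minimize: z = 12y1 + 36y2 + 10y3

Subject to:
  C1: -4y2 - y3 ≤ -9
  C2: -y1 - 3y2 ≤ -4
  y1, y2, y3 ≥ 0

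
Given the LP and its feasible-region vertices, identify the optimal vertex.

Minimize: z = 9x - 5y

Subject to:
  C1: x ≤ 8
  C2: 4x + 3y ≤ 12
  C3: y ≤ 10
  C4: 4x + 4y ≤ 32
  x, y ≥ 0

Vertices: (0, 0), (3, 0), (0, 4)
Evaluating z = 9x - 5y at each vertex:
  (0, 0): z = 0
  (3, 0): z = 27
  (0, 4): z = -20

The smallest value is z = -20, attained at (0, 4).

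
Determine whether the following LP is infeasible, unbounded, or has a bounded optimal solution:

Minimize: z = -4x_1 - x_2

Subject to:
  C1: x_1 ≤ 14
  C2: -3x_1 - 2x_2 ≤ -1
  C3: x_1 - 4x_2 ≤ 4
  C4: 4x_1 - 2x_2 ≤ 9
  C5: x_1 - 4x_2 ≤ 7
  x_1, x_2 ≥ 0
Feasible point: (0, 1) satisfies every constraint, so the LP is feasible.
Direction d = (0, 1): for each constraint row a, a·d ≤ 0 —
  (1)(0) + (0)(1) = 0 ≤ 0
  (-3)(0) + (-2)(1) = -2 ≤ 0
  (1)(0) + (-4)(1) = -4 ≤ 0
  (4)(0) + (-2)(1) = -2 ≤ 0
  (1)(0) + (-4)(1) = -4 ≤ 0
and d ≥ 0, so (0, 1) + t·d stays feasible for every t ≥ 0. Along this ray z = -4x_1 - x_2 changes by -1 per unit t, so z → −∞.

The LP is unbounded; z can be made arbitrarily small.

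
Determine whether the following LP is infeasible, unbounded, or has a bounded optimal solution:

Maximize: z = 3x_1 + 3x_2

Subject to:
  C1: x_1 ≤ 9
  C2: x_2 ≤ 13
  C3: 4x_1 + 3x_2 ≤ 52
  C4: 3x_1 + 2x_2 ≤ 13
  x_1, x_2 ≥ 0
The point (0, 6.5) satisfies every constraint, so the LP is feasible; the constraints give x_1 ≤ 9 and x_2 ≤ 13, which with x_1, x_2 ≥ 0 keep the feasible region inside a bounded box. A feasible, bounded LP attains a finite optimum at a vertex.

Evaluating z = 3x_1 + 3x_2 at each vertex:
  (0, 0): z = 0
  (4.333, 0): z = 13
  (0, 6.5): z = 19.5

The LP has an optimal solution: (0, 6.5) with z = 19.5.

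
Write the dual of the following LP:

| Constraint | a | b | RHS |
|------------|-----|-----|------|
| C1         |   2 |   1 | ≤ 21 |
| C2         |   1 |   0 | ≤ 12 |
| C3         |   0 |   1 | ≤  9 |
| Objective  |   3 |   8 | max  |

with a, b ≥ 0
Minimize: z = 21y1 + 12y2 + 9y3

Subject to:
  C1: -2y1 - y2 ≤ -3
  C2: -y1 - y3 ≤ -8
  y1, y2, y3 ≥ 0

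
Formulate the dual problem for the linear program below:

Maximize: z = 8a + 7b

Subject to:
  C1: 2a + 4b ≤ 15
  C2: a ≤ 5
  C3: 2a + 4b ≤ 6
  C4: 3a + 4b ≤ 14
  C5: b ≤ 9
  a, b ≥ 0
Minimize: z = 15y1 + 5y2 + 6y3 + 14y4 + 9y5

Subject to:
  C1: -2y1 - y2 - 2y3 - 3y4 ≤ -8
  C2: -4y1 - 4y3 - 4y4 - y5 ≤ -7
  y1, y2, y3, y4, y5 ≥ 0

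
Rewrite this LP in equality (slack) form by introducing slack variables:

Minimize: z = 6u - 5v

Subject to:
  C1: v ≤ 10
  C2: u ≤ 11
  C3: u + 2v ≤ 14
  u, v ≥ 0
min z = 6u - 5v

s.t.
  v + s1 = 10
  u + s2 = 11
  u + 2v + s3 = 14
  u, v, s1, s2, s3 ≥ 0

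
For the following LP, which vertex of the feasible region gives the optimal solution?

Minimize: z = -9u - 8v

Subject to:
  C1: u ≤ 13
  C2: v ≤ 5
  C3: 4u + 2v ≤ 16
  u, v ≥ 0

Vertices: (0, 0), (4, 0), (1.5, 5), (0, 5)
Evaluating z = -9u - 8v at each vertex:
  (0, 0): z = 0
  (4, 0): z = -36
  (1.5, 5): z = -53.5
  (0, 5): z = -40

The smallest value is z = -53.5, attained at (1.5, 5).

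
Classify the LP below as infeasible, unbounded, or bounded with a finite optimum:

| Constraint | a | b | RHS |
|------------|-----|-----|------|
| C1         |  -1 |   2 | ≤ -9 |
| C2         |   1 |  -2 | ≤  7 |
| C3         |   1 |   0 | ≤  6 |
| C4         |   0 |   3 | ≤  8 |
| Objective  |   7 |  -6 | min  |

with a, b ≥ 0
C2 requires a - 2b ≤ 7, while C1 (-a + 2b ≤ -9) is equivalent to a - 2b ≥ 9. Together they would need 9 ≤ a - 2b ≤ 7, which is impossible since 9 > 7. No point satisfies all constraints.

The feasible region is empty; the LP is infeasible.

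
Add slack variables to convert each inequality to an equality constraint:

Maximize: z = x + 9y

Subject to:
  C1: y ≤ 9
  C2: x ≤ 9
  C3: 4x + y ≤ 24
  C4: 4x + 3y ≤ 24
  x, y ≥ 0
max z = x + 9y

s.t.
  y + s1 = 9
  x + s2 = 9
  4x + y + s3 = 24
  4x + 3y + s4 = 24
  x, y, s1, s2, s3, s4 ≥ 0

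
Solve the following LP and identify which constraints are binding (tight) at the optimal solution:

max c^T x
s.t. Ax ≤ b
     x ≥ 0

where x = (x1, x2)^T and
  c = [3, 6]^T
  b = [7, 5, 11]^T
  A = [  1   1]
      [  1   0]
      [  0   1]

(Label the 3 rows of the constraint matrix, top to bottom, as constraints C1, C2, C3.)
Optimal: x1 = 0, x2 = 7
Slack at optimum:
  C1: slack = 0 (binding)
  C2: slack = 5
  C3: slack = 4
  x1 ≥ 0: x1 = 0 (binding)
  x2 ≥ 0: x2 = 7
Binding constraints: C1, x1 ≥ 0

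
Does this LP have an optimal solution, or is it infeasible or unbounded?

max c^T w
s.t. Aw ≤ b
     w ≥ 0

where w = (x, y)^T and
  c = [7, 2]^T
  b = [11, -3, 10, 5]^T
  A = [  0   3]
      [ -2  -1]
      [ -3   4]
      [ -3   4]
Feasible point: (1, 1) satisfies every constraint, so the LP is feasible.
Direction d = (1, 0): for each constraint row a, a·d ≤ 0 —
  (0)(1) + (3)(0) = 0 ≤ 0
  (-2)(1) + (-1)(0) = -2 ≤ 0
  (-3)(1) + (4)(0) = -3 ≤ 0
  (-3)(1) + (4)(0) = -3 ≤ 0
and d ≥ 0, so (1, 1) + t·d stays feasible for every t ≥ 0. Along this ray z = 7x + 2y changes by 7 per unit t, so z → +∞.

Unbounded — the objective can increase without bound over the feasible region.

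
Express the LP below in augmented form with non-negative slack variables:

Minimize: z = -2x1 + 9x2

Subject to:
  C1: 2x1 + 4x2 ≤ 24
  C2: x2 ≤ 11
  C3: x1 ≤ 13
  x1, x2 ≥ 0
min z = -2x1 + 9x2

s.t.
  2x1 + 4x2 + s1 = 24
  x2 + s2 = 11
  x1 + s3 = 13
  x1, x2, s1, s2, s3 ≥ 0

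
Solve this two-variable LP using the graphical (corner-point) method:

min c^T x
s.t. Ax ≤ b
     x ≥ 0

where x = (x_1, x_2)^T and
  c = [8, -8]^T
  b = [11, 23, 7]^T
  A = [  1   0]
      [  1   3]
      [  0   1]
Each vertex is the intersection of two constraint boundaries that also satisfies all remaining constraints:
  x_1 = 0 and x_2 = 0 → (0, 0)
  x_1 = 11 and x_2 = 0 → (11, 0)
  x_1 = 11 and x_1 + 3x_2 = 23 → (11, 4)
  x_1 + 3x_2 = 23 and x_2 = 7 → (2, 7)
  x_2 = 7 and x_1 = 0 → (0, 7)

Evaluating z = 8x_1 - 8x_2 at each vertex:
  (0, 0): z = 0
  (11, 0): z = 88
  (11, 4): z = 56
  (2, 7): z = -40
  (0, 7): z = -56

The minimum is at (0, 7) with z = -56.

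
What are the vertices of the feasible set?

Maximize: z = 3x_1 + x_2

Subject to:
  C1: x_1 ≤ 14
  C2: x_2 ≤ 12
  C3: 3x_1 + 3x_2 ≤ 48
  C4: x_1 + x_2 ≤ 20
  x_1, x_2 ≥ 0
Each vertex is the intersection of two constraint boundaries that also satisfies all remaining constraints:
  x_1 = 0 and x_2 = 0 → (0, 0)
  x_1 = 14 and x_2 = 0 → (14, 0)
  x_1 = 14 and 3x_1 + 3x_2 = 48 → (14, 2)
  x_2 = 12 and 3x_1 + 3x_2 = 48 → (4, 12)
  x_2 = 12 and x_1 = 0 → (0, 12)

Vertices: (0, 0), (14, 0), (14, 2), (4, 12), (0, 12)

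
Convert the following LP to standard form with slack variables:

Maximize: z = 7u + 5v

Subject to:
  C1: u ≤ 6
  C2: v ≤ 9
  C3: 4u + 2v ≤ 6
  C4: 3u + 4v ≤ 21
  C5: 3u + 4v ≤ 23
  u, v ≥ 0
max z = 7u + 5v

s.t.
  u + s1 = 6
  v + s2 = 9
  4u + 2v + s3 = 6
  3u + 4v + s4 = 21
  3u + 4v + s5 = 23
  u, v, s1, s2, s3, s4, s5 ≥ 0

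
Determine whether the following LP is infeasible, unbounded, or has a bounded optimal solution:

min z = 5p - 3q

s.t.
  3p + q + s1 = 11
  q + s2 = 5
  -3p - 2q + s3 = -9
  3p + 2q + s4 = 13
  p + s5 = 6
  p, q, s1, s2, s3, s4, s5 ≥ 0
The point (0, 5) satisfies every constraint, so the LP is feasible; the constraints give p ≤ 6 and q ≤ 5, which with p, q ≥ 0 keep the feasible region inside a bounded box. A feasible, bounded LP attains a finite optimum at a vertex.

Evaluating z = 5p - 3q at each vertex:
  (3, 0): z = 15
  (3.667, 0): z = 18.33
  (3, 2): z = 9
  (1, 5): z = -10
  (0, 5): z = -15
  (0, 4.5): z = -13.5

The LP has an optimal solution: (0, 5) with z = -15.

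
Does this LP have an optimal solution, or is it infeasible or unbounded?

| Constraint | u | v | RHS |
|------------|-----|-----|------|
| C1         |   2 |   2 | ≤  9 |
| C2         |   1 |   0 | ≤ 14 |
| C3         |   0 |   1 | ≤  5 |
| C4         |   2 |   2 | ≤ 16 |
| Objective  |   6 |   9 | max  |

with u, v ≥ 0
The point (0, 4.5) satisfies every constraint, so the LP is feasible; the constraints give u ≤ 14 and v ≤ 5, which with u, v ≥ 0 keep the feasible region inside a bounded box. A feasible, bounded LP attains a finite optimum at a vertex.

Evaluating z = 6u + 9v at each vertex:
  (0, 0): z = 0
  (4.5, 0): z = 27
  (0, 4.5): z = 40.5

Feasible with finite optimum z* = 40.5 at (0, 4.5).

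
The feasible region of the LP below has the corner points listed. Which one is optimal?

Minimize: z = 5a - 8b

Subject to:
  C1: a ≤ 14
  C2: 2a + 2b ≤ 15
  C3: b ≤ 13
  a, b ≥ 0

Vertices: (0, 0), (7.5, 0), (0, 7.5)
Evaluating z = 5a - 8b at each vertex:
  (0, 0): z = 0
  (7.5, 0): z = 37.5
  (0, 7.5): z = -60

The smallest value is z = -60, attained at (0, 7.5).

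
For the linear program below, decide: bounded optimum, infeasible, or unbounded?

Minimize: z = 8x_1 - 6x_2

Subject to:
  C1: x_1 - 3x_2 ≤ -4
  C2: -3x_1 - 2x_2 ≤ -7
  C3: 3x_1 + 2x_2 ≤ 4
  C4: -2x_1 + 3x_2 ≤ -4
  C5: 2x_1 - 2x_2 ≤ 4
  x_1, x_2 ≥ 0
C3 requires 3x_1 + 2x_2 ≤ 4, while C2 (-3x_1 - 2x_2 ≤ -7) is equivalent to 3x_1 + 2x_2 ≥ 7. Together they would need 7 ≤ 3x_1 + 2x_2 ≤ 4, which is impossible since 7 > 4. No point satisfies all constraints.

Infeasible — the constraint set is empty.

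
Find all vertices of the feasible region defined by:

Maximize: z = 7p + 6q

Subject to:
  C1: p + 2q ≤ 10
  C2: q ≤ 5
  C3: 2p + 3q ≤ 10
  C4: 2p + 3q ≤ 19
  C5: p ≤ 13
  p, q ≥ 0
Each vertex is the intersection of two constraint boundaries that also satisfies all remaining constraints:
  p = 0 and q = 0 → (0, 0)
  2p + 3q = 10 and q = 0 → (5, 0)
  2p + 3q = 10 and p = 0 → (0, 3.333)

Vertices: (0, 0), (5, 0), (0, 3.333)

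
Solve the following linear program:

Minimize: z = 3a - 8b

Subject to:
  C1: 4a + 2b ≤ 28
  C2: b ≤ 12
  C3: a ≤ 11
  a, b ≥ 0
a = 0, b = 12, z = -96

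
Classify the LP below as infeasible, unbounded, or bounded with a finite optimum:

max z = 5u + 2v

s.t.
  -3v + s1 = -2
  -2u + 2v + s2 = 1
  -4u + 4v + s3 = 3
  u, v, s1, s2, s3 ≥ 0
Feasible point: (1, 1) satisfies every constraint, so the LP is feasible.
Direction d = (1, 0): for each constraint row a, a·d ≤ 0 —
  (0)(1) + (-3)(0) = 0 ≤ 0
  (-2)(1) + (2)(0) = -2 ≤ 0
  (-4)(1) + (4)(0) = -4 ≤ 0
and d ≥ 0, so (1, 1) + t·d stays feasible for every t ≥ 0. Along this ray z = 5u + 2v changes by 5 per unit t, so z → +∞.

Unbounded: there is a feasible ray along which z → +∞.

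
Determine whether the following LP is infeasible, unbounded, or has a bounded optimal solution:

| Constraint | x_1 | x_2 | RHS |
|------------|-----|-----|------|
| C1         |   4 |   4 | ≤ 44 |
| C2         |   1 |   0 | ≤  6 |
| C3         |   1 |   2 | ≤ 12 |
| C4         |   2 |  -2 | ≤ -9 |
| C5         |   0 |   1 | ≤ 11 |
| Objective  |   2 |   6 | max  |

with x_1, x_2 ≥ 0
The point (0, 6) satisfies every constraint, so the LP is feasible; the constraints give x_1 ≤ 6 and x_2 ≤ 11, which with x_1, x_2 ≥ 0 keep the feasible region inside a bounded box. A feasible, bounded LP attains a finite optimum at a vertex.

The LP has an optimal solution: (0, 6) with z = 36.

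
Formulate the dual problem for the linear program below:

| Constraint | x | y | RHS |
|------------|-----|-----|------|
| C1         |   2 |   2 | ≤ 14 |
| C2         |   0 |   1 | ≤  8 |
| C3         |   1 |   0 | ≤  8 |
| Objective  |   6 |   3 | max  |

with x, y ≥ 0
Minimize: z = 14y1 + 8y2 + 8y3

Subject to:
  C1: -2y1 - y3 ≤ -6
  C2: -2y1 - y2 ≤ -3
  y1, y2, y3 ≥ 0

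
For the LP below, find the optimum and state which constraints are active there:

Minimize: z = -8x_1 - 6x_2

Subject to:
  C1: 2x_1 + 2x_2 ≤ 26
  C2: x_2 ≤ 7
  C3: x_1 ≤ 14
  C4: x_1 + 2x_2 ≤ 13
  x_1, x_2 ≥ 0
Optimal: x_1 = 13, x_2 = 0
Slack at optimum:
  C1: slack = 0 (binding)
  C2: slack = 7
  C3: slack = 1
  C4: slack = 0 (binding)
  x_1 ≥ 0: x_1 = 13
  x_2 ≥ 0: x_2 = 0 (binding)
Binding constraints: C1, C4, x_2 ≥ 0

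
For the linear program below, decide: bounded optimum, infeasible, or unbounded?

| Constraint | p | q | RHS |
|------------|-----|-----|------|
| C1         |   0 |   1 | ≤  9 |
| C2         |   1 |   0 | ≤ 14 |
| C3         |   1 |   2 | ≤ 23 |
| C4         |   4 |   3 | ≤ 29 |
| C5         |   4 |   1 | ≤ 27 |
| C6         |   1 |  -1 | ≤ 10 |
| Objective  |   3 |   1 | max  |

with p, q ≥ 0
The point (6.5, 1) satisfies every constraint, so the LP is feasible; the constraints give p ≤ 14 and q ≤ 9, which with p, q ≥ 0 keep the feasible region inside a bounded box. A feasible, bounded LP attains a finite optimum at a vertex.

The LP has an optimal solution: (6.5, 1) with z = 20.5.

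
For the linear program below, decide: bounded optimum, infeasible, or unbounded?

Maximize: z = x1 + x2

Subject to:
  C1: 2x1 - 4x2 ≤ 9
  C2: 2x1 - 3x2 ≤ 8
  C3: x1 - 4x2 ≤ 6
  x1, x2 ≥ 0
Feasible point: (0, 0) satisfies every constraint, so the LP is feasible.
Direction d = (0, 1): for each constraint row a, a·d ≤ 0 —
  (2)(0) + (-4)(1) = -4 ≤ 0
  (2)(0) + (-3)(1) = -3 ≤ 0
  (1)(0) + (-4)(1) = -4 ≤ 0
and d ≥ 0, so (0, 0) + t·d stays feasible for every t ≥ 0. Along this ray z = x1 + x2 changes by 1 per unit t, so z → +∞.

Unbounded: there is a feasible ray along which z → +∞.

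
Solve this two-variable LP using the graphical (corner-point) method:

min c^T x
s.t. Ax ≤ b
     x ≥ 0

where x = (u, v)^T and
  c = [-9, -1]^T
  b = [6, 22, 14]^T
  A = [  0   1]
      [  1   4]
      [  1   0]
u = 14, v = 2, z = -128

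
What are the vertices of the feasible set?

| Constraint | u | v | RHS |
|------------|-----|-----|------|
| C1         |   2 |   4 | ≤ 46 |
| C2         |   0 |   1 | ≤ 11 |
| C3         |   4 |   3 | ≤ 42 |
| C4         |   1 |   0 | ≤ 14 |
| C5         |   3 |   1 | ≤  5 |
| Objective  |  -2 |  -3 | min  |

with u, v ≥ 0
Each vertex is the intersection of two constraint boundaries that also satisfies all remaining constraints:
  u = 0 and v = 0 → (0, 0)
  3u + v = 5 and v = 0 → (1.667, 0)
  3u + v = 5 and u = 0 → (0, 5)

Vertices: (0, 0), (1.667, 0), (0, 5)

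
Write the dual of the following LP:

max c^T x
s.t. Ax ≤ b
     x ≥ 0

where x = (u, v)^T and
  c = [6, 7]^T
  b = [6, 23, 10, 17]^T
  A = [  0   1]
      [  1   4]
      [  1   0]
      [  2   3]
Minimize: z = 6y1 + 23y2 + 10y3 + 17y4

Subject to:
  C1: -y2 - y3 - 2y4 ≤ -6
  C2: -y1 - 4y2 - 3y4 ≤ -7
  y1, y2, y3, y4 ≥ 0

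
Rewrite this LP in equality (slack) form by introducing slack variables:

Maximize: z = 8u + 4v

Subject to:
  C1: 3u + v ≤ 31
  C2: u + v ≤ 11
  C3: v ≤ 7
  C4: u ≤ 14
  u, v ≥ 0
max z = 8u + 4v

s.t.
  3u + v + s1 = 31
  u + v + s2 = 11
  v + s3 = 7
  u + s4 = 14
  u, v, s1, s2, s3, s4 ≥ 0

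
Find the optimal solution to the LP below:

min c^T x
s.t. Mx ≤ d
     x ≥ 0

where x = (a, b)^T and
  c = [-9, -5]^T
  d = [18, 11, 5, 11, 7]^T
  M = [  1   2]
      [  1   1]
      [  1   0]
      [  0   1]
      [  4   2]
Each vertex is the intersection of two constraint boundaries that also satisfies all remaining constraints:
  a = 0 and b = 0 → (0, 0)
  4a + 2b = 7 and b = 0 → (1.75, 0)
  4a + 2b = 7 and a = 0 → (0, 3.5)

Evaluating z = -9a - 5b at each vertex:
  (0, 0): z = 0
  (1.75, 0): z = -15.75
  (0, 3.5): z = -17.5

The minimum is at (0, 3.5) with z = -17.5.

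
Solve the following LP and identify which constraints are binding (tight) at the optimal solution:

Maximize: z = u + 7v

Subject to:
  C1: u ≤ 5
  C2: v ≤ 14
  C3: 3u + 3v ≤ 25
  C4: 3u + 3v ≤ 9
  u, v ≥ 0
Optimal: u = 0, v = 3
Slack at optimum:
  C1: slack = 5
  C2: slack = 11
  C3: slack = 16
  C4: slack = 0 (binding)
  u ≥ 0: u = 0 (binding)
  v ≥ 0: v = 3
Binding constraints: C4, u ≥ 0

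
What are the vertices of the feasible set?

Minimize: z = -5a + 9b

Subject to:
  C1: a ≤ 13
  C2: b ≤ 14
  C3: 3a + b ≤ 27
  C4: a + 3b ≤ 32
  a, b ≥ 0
Each vertex is the intersection of two constraint boundaries that also satisfies all remaining constraints:
  a = 0 and b = 0 → (0, 0)
  3a + b = 27 and b = 0 → (9, 0)
  3a + b = 27 and a + 3b = 32 → (6.125, 8.625)
  a + 3b = 32 and a = 0 → (0, 10.67)

Vertices: (0, 0), (9, 0), (6.125, 8.625), (0, 10.67)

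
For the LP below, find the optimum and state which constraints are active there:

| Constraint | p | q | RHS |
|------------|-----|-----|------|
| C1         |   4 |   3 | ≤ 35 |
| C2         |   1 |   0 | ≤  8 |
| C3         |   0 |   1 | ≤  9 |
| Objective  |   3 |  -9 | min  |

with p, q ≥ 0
Optimal: p = 0, q = 9
Binding: C3, p ≥ 0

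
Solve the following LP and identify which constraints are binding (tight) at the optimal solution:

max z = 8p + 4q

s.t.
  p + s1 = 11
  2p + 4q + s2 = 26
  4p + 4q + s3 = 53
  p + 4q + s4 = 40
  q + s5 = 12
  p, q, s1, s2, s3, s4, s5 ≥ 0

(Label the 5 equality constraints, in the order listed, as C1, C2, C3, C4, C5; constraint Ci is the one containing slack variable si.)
Optimal: p = 11, q = 1
Binding: C1, C2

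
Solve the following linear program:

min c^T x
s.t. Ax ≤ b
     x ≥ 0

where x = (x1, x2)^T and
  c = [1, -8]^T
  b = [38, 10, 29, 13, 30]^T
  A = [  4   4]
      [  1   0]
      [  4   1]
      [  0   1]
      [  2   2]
Each vertex is the intersection of two constraint boundaries that also satisfies all remaining constraints:
  x1 = 0 and x2 = 0 → (0, 0)
  4x1 + x2 = 29 and x2 = 0 → (7.25, 0)
  4x1 + 4x2 = 38 and 4x1 + x2 = 29 → (6.5, 3)
  4x1 + 4x2 = 38 and x1 = 0 → (0, 9.5)

Evaluating z = x1 - 8x2 at each vertex:
  (0, 0): z = 0
  (7.25, 0): z = 7.25
  (6.5, 3): z = -17.5
  (0, 9.5): z = -76

The minimum is at (0, 9.5) with z = -76.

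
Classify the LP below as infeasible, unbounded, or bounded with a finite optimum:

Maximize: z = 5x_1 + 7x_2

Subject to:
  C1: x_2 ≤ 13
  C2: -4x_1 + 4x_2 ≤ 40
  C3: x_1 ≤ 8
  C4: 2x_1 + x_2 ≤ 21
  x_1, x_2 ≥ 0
The point (4, 13) satisfies every constraint, so the LP is feasible; the constraints give x_1 ≤ 8 and x_2 ≤ 13, which with x_1, x_2 ≥ 0 keep the feasible region inside a bounded box. A feasible, bounded LP attains a finite optimum at a vertex.

Evaluating z = 5x_1 + 7x_2 at each vertex:
  (0, 0): z = 0
  (8, 0): z = 40
  (8, 5): z = 75
  (4, 13): z = 111
  (3, 13): z = 106
  (0, 10): z = 70

Feasible with finite optimum z* = 111 at (4, 13).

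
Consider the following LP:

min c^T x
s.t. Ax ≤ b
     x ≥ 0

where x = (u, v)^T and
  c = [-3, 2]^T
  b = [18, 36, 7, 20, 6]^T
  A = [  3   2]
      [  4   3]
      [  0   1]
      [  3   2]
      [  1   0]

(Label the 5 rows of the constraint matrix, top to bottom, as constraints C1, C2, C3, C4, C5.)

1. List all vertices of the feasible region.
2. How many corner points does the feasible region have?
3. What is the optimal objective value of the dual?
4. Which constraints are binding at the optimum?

1. (0, 0), (6, 0), (1.333, 7), (0, 7)
2. 4
3. -18 (by strong duality, equal to the primal optimum)
4. C1, C5, v ≥ 0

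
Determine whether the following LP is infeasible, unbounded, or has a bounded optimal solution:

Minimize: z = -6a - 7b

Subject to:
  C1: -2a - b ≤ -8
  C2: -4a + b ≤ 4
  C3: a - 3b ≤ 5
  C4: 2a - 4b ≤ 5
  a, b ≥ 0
Feasible point: (3, 2) satisfies every constraint, so the LP is feasible.
Direction d = (1, 1): for each constraint row a, a·d ≤ 0 —
  (-2)(1) + (-1)(1) = -3 ≤ 0
  (-4)(1) + (1)(1) = -3 ≤ 0
  (1)(1) + (-3)(1) = -2 ≤ 0
  (2)(1) + (-4)(1) = -2 ≤ 0
and d ≥ 0, so (3, 2) + t·d stays feasible for every t ≥ 0. Along this ray z = -6a - 7b changes by -13 per unit t, so z → −∞.

Unbounded — the objective can decrease without bound over the feasible region.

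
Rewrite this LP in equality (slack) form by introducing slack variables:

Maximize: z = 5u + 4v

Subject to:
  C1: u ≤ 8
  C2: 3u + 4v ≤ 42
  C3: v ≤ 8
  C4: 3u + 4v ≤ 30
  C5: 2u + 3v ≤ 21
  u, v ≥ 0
max z = 5u + 4v

s.t.
  u + s1 = 8
  3u + 4v + s2 = 42
  v + s3 = 8
  3u + 4v + s4 = 30
  2u + 3v + s5 = 21
  u, v, s1, s2, s3, s4, s5 ≥ 0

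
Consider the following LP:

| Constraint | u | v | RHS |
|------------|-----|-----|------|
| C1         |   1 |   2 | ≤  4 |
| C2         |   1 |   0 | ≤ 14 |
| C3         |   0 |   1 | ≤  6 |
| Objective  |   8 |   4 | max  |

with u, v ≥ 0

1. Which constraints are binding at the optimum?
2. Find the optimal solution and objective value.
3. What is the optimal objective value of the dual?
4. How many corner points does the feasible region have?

1. C1, v ≥ 0
2. u = 4, v = 0, z = 32
3. 32 (by strong duality, equal to the primal optimum)
4. 3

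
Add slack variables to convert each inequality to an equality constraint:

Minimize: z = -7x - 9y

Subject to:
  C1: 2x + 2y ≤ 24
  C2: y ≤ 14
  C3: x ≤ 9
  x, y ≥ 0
min z = -7x - 9y

s.t.
  2x + 2y + s1 = 24
  y + s2 = 14
  x + s3 = 9
  x, y, s1, s2, s3 ≥ 0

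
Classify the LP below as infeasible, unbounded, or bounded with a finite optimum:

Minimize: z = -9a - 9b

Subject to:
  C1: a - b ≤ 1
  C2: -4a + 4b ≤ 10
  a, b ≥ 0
Feasible point: (0, 0) satisfies every constraint, so the LP is feasible.
Direction d = (1, 1): for each constraint row a, a·d ≤ 0 —
  (1)(1) + (-1)(1) = 0 ≤ 0
  (-4)(1) + (4)(1) = 0 ≤ 0
and d ≥ 0, so (0, 0) + t·d stays feasible for every t ≥ 0. Along this ray z = -9a - 9b changes by -18 per unit t, so z → −∞.

Unbounded: there is a feasible ray along which z → −∞.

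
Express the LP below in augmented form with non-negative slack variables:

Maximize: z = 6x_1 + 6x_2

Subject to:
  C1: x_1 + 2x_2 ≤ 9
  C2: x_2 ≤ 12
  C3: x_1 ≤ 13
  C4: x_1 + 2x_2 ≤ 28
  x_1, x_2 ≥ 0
max z = 6x_1 + 6x_2

s.t.
  x_1 + 2x_2 + s1 = 9
  x_2 + s2 = 12
  x_1 + s3 = 13
  x_1 + 2x_2 + s4 = 28
  x_1, x_2, s1, s2, s3, s4 ≥ 0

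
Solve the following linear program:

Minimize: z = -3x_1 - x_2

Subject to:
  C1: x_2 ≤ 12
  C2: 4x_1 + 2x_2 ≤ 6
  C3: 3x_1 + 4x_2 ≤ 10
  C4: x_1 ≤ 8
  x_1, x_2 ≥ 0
Each vertex is the intersection of two constraint boundaries that also satisfies all remaining constraints:
  x_1 = 0 and x_2 = 0 → (0, 0)
  4x_1 + 2x_2 = 6 and x_2 = 0 → (1.5, 0)
  4x_1 + 2x_2 = 6 and 3x_1 + 4x_2 = 10 → (0.4, 2.2)
  3x_1 + 4x_2 = 10 and x_1 = 0 → (0, 2.5)

Evaluating z = -3x_1 - x_2 at each vertex:
  (0, 0): z = 0
  (1.5, 0): z = -4.5
  (0.4, 2.2): z = -3.4
  (0, 2.5): z = -2.5

The minimum is at (1.5, 0) with z = -4.5.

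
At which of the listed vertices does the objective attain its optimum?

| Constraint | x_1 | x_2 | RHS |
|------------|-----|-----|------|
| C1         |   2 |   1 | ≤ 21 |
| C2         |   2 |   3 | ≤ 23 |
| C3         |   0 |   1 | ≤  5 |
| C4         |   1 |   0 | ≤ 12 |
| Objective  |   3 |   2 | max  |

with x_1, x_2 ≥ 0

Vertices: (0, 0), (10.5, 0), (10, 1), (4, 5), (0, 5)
Evaluating z = 3x_1 + 2x_2 at each vertex:
  (0, 0): z = 0
  (10.5, 0): z = 31.5
  (10, 1): z = 32
  (4, 5): z = 22
  (0, 5): z = 10

The largest value is z = 32, attained at (10, 1).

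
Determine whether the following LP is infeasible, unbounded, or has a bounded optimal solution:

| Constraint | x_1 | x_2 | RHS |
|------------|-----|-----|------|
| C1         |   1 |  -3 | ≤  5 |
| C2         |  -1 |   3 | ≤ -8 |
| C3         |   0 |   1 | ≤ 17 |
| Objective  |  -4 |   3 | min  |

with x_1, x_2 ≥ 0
C1 requires x_1 - 3x_2 ≤ 5, while C2 (-x_1 + 3x_2 ≤ -8) is equivalent to x_1 - 3x_2 ≥ 8. Together they would need 8 ≤ x_1 - 3x_2 ≤ 5, which is impossible since 8 > 5. No point satisfies all constraints.

The feasible region is empty; the LP is infeasible.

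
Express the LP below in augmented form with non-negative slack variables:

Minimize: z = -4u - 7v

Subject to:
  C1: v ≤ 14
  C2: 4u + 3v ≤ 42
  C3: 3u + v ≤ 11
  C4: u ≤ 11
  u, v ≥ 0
min z = -4u - 7v

s.t.
  v + s1 = 14
  4u + 3v + s2 = 42
  3u + v + s3 = 11
  u + s4 = 11
  u, v, s1, s2, s3, s4 ≥ 0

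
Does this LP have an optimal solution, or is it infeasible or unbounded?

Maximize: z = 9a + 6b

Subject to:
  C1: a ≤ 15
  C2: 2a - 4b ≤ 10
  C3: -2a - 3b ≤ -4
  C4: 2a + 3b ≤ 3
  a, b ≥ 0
C4 requires 2a + 3b ≤ 3, while C3 (-2a - 3b ≤ -4) is equivalent to 2a + 3b ≥ 4. Together they would need 4 ≤ 2a + 3b ≤ 3, which is impossible since 4 > 3. No point satisfies all constraints.

Infeasible: no point satisfies all constraints simultaneously.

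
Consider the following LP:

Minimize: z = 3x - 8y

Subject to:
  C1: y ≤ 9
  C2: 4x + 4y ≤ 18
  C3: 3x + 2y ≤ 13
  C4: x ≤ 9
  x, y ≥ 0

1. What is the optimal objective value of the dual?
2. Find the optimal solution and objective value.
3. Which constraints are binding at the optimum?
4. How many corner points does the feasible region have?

1. -36 (by strong duality, equal to the primal optimum)
2. x = 0, y = 4.5, z = -36
3. C2, x ≥ 0
4. 4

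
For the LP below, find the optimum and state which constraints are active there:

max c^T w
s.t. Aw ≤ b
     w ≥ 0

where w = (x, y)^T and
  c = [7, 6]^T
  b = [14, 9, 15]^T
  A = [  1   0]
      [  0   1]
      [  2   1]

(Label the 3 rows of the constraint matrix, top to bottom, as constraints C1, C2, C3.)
Optimal: x = 3, y = 9
Slack at optimum:
  C1: slack = 11
  C2: slack = 0 (binding)
  C3: slack = 0 (binding)
  x ≥ 0: x = 3
  y ≥ 0: y = 9
Binding constraints: C2, C3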